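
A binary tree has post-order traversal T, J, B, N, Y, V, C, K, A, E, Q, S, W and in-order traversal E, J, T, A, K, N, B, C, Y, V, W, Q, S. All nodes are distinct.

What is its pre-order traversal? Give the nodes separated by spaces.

The last element of post-order is the root; it splits in-order into left and right subtrees.
Root W: left subtree has 10 nodes {E, J, T, A, K, N, B, C, Y, V}, right has 2 {Q, S}.
  Root E: left subtree has 0 nodes { }, right has 9 {J, T, A, K, N, B, C, Y, V}.
    Root A: left subtree has 2 nodes {J, T}, right has 6 {K, N, B, C, Y, V}.
      Root J: left subtree has 0 nodes { }, right has 1 {T}.
      Root K: left subtree has 0 nodes { }, right has 5 {N, B, C, Y, V}.
        Root C: left subtree has 2 nodes {N, B}, right has 2 {Y, V}.
          Root N: left subtree has 0 nodes { }, right has 1 {B}.
          Root V: left subtree has 1 node {Y}, right has 0 { }.
  Root S: left subtree has 1 node {Q}, right has 0 { }.

W E A J T K C N B V Y S Q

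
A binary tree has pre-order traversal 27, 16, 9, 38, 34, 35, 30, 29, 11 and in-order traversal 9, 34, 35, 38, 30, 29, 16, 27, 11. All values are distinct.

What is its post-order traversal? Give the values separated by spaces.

The first element of pre-order is the root; it splits in-order into left and right subtrees.
Root 27: left subtree has 7 nodes {9, 34, 35, 38, 30, 29, 16}, right has 1 {11}.
  Root 16: left subtree has 6 nodes {9, 34, 35, 38, 30, 29}, right has 0 { }.
    Root 9: left subtree has 0 nodes { }, right has 5 {34, 35, 38, 30, 29}.
      Root 38: left subtree has 2 nodes {34, 35}, right has 2 {30, 29}.
        Root 34: left subtree has 0 nodes { }, right has 1 {35}.
        Root 30: left subtree has 0 nodes { }, right has 1 {29}.

35 34 29 30 38 9 16 11 27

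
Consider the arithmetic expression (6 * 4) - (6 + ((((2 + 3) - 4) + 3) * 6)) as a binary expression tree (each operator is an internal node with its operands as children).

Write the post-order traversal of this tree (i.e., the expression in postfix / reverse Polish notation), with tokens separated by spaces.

6 4 * 6 2 3 + 4 - 3 + 6 * + -

Post-order on an expression tree gives postfix notation: for each operator, emit left operand, right operand, then the operator.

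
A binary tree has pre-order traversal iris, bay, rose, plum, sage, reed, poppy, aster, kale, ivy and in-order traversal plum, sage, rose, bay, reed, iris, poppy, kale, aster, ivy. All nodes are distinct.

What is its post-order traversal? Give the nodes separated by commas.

The first element of pre-order is the root; it splits in-order into left and right subtrees.
Root iris: left subtree has 5 nodes {plum, sage, rose, bay, reed}, right has 4 {poppy, kale, aster, ivy}.
  Root bay: left subtree has 3 nodes {plum, sage, rose}, right has 1 {reed}.
    Root rose: left subtree has 2 nodes {plum, sage}, right has 0 { }.
      Root plum: left subtree has 0 nodes { }, right has 1 {sage}.
  Root poppy: left subtree has 0 nodes { }, right has 3 {kale, aster, ivy}.
    Root aster: left subtree has 1 node {kale}, right has 1 {ivy}.

sage, plum, rose, reed, bay, kale, ivy, aster, poppy, iris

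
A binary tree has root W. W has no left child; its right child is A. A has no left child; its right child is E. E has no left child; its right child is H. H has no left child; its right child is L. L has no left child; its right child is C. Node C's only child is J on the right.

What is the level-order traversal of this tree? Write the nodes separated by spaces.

Level-order visits nodes level by level from the root, left to right within each level.
Level 0: W
Level 1: A
Level 2: E
Level 3: H
Level 4: L
Level 5: C
Level 6: J

W A E H L C J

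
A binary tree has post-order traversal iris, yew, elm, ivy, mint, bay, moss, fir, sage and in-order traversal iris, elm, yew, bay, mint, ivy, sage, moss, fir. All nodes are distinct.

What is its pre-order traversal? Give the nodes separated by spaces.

The last element of post-order is the root; it splits in-order into left and right subtrees.
Root sage: left subtree has 6 nodes {iris, elm, yew, bay, mint, ivy}, right has 2 {moss, fir}.
  Root bay: left subtree has 3 nodes {iris, elm, yew}, right has 2 {mint, ivy}.
    Root elm: left subtree has 1 node {iris}, right has 1 {yew}.
    Root mint: left subtree has 0 nodes { }, right has 1 {ivy}.
  Root fir: left subtree has 1 node {moss}, right has 0 { }.

sage bay elm iris yew mint ivy fir moss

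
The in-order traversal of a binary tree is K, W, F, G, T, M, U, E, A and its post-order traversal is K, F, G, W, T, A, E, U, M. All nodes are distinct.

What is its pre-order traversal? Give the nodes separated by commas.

M, T, W, K, G, F, U, E, A

The last element of post-order is the root; it splits in-order into left and right subtrees.
Root M: left subtree has 5 nodes {K, W, F, G, T}, right has 3 {U, E, A}.
  Root T: left subtree has 4 nodes {K, W, F, G}, right has 0 { }.
    Root W: left subtree has 1 node {K}, right has 2 {F, G}.
      Root G: left subtree has 1 node {F}, right has 0 { }.
  Root U: left subtree has 0 nodes { }, right has 2 {E, A}.
    Root E: left subtree has 0 nodes { }, right has 1 {A}.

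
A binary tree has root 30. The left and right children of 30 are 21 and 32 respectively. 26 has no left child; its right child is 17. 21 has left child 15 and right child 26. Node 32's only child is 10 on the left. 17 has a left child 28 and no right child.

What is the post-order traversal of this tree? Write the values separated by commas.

Post-order visits the left subtree, then the right subtree, then the node.
At 30: go left to 21.
  At 21: go left to 15.
    15 is a leaf — visit 15.
  At 21: go right to 26.
    At 26: no left child.
    At 26: go right to 17.
      At 17: go left to 28.
        28 is a leaf — visit 28.
      At 17: no right child.
      Visit 17.
    Visit 26.
  Visit 21.
At 30: go right to 32.
  At 32: go left to 10.
    10 is a leaf — visit 10.
  At 32: no right child.
  Visit 32.
Visit 30.

15, 28, 17, 26, 21, 10, 32, 30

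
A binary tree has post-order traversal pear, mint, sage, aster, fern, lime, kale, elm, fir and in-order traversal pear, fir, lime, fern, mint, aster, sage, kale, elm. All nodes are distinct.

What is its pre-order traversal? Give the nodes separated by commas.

The last element of post-order is the root; it splits in-order into left and right subtrees.
Root fir: left subtree has 1 node {pear}, right has 7 {lime, fern, mint, aster, sage, kale, elm}.
  Root elm: left subtree has 6 nodes {lime, fern, mint, aster, sage, kale}, right has 0 { }.
    Root kale: left subtree has 5 nodes {lime, fern, mint, aster, sage}, right has 0 { }.
      Root lime: left subtree has 0 nodes { }, right has 4 {fern, mint, aster, sage}.
        Root fern: left subtree has 0 nodes { }, right has 3 {mint, aster, sage}.
          Root aster: left subtree has 1 node {mint}, right has 1 {sage}.

fir, pear, elm, kale, lime, fern, aster, mint, sage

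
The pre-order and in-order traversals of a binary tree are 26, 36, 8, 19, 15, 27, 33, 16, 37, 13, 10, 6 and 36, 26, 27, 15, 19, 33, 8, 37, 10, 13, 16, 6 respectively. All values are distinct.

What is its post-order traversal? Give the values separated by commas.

36, 27, 15, 33, 19, 10, 13, 37, 6, 16, 8, 26

The first element of pre-order is the root; it splits in-order into left and right subtrees.
Root 26: left subtree has 1 node {36}, right has 10 {27, 15, 19, 33, 8, 37, 10, 13, 16, 6}.
  Root 8: left subtree has 4 nodes {27, 15, 19, 33}, right has 5 {37, 10, 13, 16, 6}.
    Root 19: left subtree has 2 nodes {27, 15}, right has 1 {33}.
      Root 15: left subtree has 1 node {27}, right has 0 { }.
    Root 16: left subtree has 3 nodes {37, 10, 13}, right has 1 {6}.
      Root 37: left subtree has 0 nodes { }, right has 2 {10, 13}.
        Root 13: left subtree has 1 node {10}, right has 0 { }.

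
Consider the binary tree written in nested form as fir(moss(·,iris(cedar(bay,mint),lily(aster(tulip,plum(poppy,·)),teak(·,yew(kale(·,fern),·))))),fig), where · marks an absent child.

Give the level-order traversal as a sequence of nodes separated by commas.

fir, moss, fig, iris, cedar, lily, bay, mint, aster, teak, tulip, plum, yew, poppy, kale, fern

Level-order visits nodes level by level from the root, left to right within each level.
Level 0: fir
Level 1: moss, fig
Level 2: iris
Level 3: cedar, lily
Level 4: bay, mint, aster, teak
Level 5: tulip, plum, yew
Level 6: poppy, kale
Level 7: fern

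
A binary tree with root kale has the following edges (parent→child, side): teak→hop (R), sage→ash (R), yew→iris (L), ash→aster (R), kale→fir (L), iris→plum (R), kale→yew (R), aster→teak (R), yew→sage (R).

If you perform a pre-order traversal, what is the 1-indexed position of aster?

Pre-order visits the node, then its left subtree, then its right subtree.
Visit kale.
At kale: go left to fir.
  fir is a leaf — visit fir.
At kale: go right to yew.
  Visit yew.
  At yew: go left to iris.
    Visit iris.
    At iris: no left child.
    At iris: go right to plum.
      plum is a leaf — visit plum.
  At yew: go right to sage.
    Visit sage.
    At sage: no left child.
    At sage: go right to ash.
      Visit ash.
      At ash: no left child.
      At ash: go right to aster.
        Visit aster.
        At aster: no left child.
        At aster: go right to teak.
          Visit teak.
          At teak: no left child.
          At teak: go right to hop.
            hop is a leaf — visit hop.
Full pre-order sequence: kale, fir, yew, iris, plum, sage, ash, aster, teak, hop.

8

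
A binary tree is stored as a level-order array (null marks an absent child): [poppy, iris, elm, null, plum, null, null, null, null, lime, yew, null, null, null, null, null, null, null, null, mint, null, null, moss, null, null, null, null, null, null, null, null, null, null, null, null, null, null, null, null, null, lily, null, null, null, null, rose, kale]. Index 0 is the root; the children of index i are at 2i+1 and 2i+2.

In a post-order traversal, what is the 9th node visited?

Post-order visits the left subtree, then the right subtree, then the node.
At poppy: go left to iris.
  At iris: no left child.
  At iris: go right to plum.
    At plum: go left to lime.
      At lime: go left to mint.
        At mint: no left child.
        At mint: go right to lily.
          lily is a leaf — visit lily.
        Visit mint.
      At lime: no right child.
      Visit lime.
    At plum: go right to yew.
      At yew: no left child.
      At yew: go right to moss.
        At moss: go left to rose.
          rose is a leaf — visit rose.
        At moss: go right to kale.
          kale is a leaf — visit kale.
        Visit moss.
      Visit yew.
    Visit plum.
  Visit iris.
At poppy: go right to elm.
  elm is a leaf — visit elm.
Visit poppy.
Full post-order sequence: lily, mint, lime, rose, kale, moss, yew, plum, iris, elm, poppy.

iris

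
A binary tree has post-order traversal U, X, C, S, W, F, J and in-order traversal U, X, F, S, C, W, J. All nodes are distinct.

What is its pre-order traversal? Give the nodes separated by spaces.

The last element of post-order is the root; it splits in-order into left and right subtrees.
Root J: left subtree has 6 nodes {U, X, F, S, C, W}, right has 0 { }.
  Root F: left subtree has 2 nodes {U, X}, right has 3 {S, C, W}.
    Root X: left subtree has 1 node {U}, right has 0 { }.
    Root W: left subtree has 2 nodes {S, C}, right has 0 { }.
      Root S: left subtree has 0 nodes { }, right has 1 {C}.

J F X U W S C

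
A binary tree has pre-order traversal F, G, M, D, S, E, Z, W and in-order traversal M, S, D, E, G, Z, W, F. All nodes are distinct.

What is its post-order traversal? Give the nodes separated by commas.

S, E, D, M, W, Z, G, F

The first element of pre-order is the root; it splits in-order into left and right subtrees.
Root F: left subtree has 7 nodes {M, S, D, E, G, Z, W}, right has 0 { }.
  Root G: left subtree has 4 nodes {M, S, D, E}, right has 2 {Z, W}.
    Root M: left subtree has 0 nodes { }, right has 3 {S, D, E}.
      Root D: left subtree has 1 node {S}, right has 1 {E}.
    Root Z: left subtree has 0 nodes { }, right has 1 {W}.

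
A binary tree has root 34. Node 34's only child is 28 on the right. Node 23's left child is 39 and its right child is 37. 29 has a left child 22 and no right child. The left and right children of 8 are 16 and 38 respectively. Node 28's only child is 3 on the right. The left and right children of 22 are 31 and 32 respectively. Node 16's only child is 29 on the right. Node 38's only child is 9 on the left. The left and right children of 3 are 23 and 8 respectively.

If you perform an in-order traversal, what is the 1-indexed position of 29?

In-order visits the left subtree, then the node, then the right subtree.
At 34: no left child.
Visit 34.
At 34: go right to 28.
  At 28: no left child.
  Visit 28.
  At 28: go right to 3.
    At 3: go left to 23.
      At 23: go left to 39.
        39 is a leaf — visit 39.
      Visit 23.
      At 23: go right to 37.
        37 is a leaf — visit 37.
    Visit 3.
    At 3: go right to 8.
      At 8: go left to 16.
        At 16: no left child.
        Visit 16.
        At 16: go right to 29.
          At 29: go left to 22.
            At 22: go left to 31.
              31 is a leaf — visit 31.
            Visit 22.
            At 22: go right to 32.
              32 is a leaf — visit 32.
          Visit 29.
          At 29: no right child.
      Visit 8.
      At 8: go right to 38.
        At 38: go left to 9.
          9 is a leaf — visit 9.
        Visit 38.
        At 38: no right child.
Full in-order sequence: 34, 28, 39, 23, 37, 3, 16, 31, 22, 32, 29, 8, 9, 38.

11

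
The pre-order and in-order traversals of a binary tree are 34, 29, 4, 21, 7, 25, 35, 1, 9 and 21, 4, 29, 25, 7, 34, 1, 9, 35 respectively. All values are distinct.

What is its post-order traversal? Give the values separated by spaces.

21 4 25 7 29 9 1 35 34

The first element of pre-order is the root; it splits in-order into left and right subtrees.
Root 34: left subtree has 5 nodes {21, 4, 29, 25, 7}, right has 3 {1, 9, 35}.
  Root 29: left subtree has 2 nodes {21, 4}, right has 2 {25, 7}.
    Root 4: left subtree has 1 node {21}, right has 0 { }.
    Root 7: left subtree has 1 node {25}, right has 0 { }.
  Root 35: left subtree has 2 nodes {1, 9}, right has 0 { }.
    Root 1: left subtree has 0 nodes { }, right has 1 {9}.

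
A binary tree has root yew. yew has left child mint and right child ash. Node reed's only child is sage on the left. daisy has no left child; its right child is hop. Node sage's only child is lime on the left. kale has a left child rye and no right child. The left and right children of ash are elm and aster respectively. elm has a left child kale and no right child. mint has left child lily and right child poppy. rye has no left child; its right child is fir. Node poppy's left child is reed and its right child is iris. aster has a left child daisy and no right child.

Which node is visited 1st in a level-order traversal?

yew

Level-order visits nodes level by level from the root, left to right within each level.
Level 0: yew
Level 1: mint, ash
Level 2: lily, poppy, elm, aster
Level 3: reed, iris, kale, daisy
Level 4: sage, rye, hop
Level 5: lime, fir
Full level-order sequence: yew, mint, ash, lily, poppy, elm, aster, reed, iris, kale, daisy, sage, rye, hop, lime, fir.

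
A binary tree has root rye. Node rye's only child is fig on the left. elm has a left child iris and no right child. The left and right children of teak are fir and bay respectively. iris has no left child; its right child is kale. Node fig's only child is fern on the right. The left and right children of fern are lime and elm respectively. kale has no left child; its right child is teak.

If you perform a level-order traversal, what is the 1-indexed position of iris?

6

Level-order visits nodes level by level from the root, left to right within each level.
Level 0: rye
Level 1: fig
Level 2: fern
Level 3: lime, elm
Level 4: iris
Level 5: kale
Level 6: teak
Level 7: fir, bay
Full level-order sequence: rye, fig, fern, lime, elm, iris, kale, teak, fir, bay.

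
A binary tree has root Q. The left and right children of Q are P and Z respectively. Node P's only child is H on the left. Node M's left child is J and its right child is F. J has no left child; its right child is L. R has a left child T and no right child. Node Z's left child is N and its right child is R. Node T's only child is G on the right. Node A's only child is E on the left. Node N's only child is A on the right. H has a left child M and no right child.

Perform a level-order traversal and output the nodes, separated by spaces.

Level-order visits nodes level by level from the root, left to right within each level.
Level 0: Q
Level 1: P, Z
Level 2: H, N, R
Level 3: M, A, T
Level 4: J, F, E, G
Level 5: L

Q P Z H N R M A T J F E G L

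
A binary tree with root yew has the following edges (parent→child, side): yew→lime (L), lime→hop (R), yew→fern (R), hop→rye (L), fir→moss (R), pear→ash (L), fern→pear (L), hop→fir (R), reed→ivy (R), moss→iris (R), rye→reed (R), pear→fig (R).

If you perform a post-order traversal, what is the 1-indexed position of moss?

5

Post-order visits the left subtree, then the right subtree, then the node.
At yew: go left to lime.
  At lime: no left child.
  At lime: go right to hop.
    At hop: go left to rye.
      At rye: no left child.
      At rye: go right to reed.
        At reed: no left child.
        At reed: go right to ivy.
          ivy is a leaf — visit ivy.
        Visit reed.
      Visit rye.
    At hop: go right to fir.
      At fir: no left child.
      At fir: go right to moss.
        At moss: no left child.
        At moss: go right to iris.
          iris is a leaf — visit iris.
        Visit moss.
      Visit fir.
    Visit hop.
  Visit lime.
At yew: go right to fern.
  At fern: go left to pear.
    At pear: go left to ash.
      ash is a leaf — visit ash.
    At pear: go right to fig.
      fig is a leaf — visit fig.
    Visit pear.
  At fern: no right child.
  Visit fern.
Visit yew.
Full post-order sequence: ivy, reed, rye, iris, moss, fir, hop, lime, ash, fig, pear, fern, yew.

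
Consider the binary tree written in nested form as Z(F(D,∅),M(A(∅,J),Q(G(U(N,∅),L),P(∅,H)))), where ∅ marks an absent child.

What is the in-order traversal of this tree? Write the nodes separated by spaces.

D F Z A J M N U G L Q P H

In-order visits the left subtree, then the node, then the right subtree.
At Z: go left to F.
  At F: go left to D.
    D is a leaf — visit D.
  Visit F.
  At F: no right child.
Visit Z.
At Z: go right to M.
  At M: go left to A.
    At A: no left child.
    Visit A.
    At A: go right to J.
      J is a leaf — visit J.
  Visit M.
  At M: go right to Q.
    At Q: go left to G.
      At G: go left to U.
        At U: go left to N.
          N is a leaf — visit N.
        Visit U.
        At U: no right child.
      Visit G.
      At G: go right to L.
        L is a leaf — visit L.
    Visit Q.
    At Q: go right to P.
      At P: no left child.
      Visit P.
      At P: go right to H.
        H is a leaf — visit H.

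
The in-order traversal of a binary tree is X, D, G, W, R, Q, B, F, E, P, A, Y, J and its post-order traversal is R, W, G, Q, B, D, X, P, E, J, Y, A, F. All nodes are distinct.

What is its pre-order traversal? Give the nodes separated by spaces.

The last element of post-order is the root; it splits in-order into left and right subtrees.
Root F: left subtree has 7 nodes {X, D, G, W, R, Q, B}, right has 5 {E, P, A, Y, J}.
  Root X: left subtree has 0 nodes { }, right has 6 {D, G, W, R, Q, B}.
    Root D: left subtree has 0 nodes { }, right has 5 {G, W, R, Q, B}.
      Root B: left subtree has 4 nodes {G, W, R, Q}, right has 0 { }.
        Root Q: left subtree has 3 nodes {G, W, R}, right has 0 { }.
          Root G: left subtree has 0 nodes { }, right has 2 {W, R}.
            Root W: left subtree has 0 nodes { }, right has 1 {R}.
  Root A: left subtree has 2 nodes {E, P}, right has 2 {Y, J}.
    Root E: left subtree has 0 nodes { }, right has 1 {P}.
    Root Y: left subtree has 0 nodes { }, right has 1 {J}.

F X D B Q G W R A E P Y J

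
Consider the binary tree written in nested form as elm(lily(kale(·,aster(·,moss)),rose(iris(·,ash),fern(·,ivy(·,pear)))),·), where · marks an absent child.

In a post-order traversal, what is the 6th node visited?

pear

Post-order visits the left subtree, then the right subtree, then the node.
At elm: go left to lily.
  At lily: go left to kale.
    At kale: no left child.
    At kale: go right to aster.
      At aster: no left child.
      At aster: go right to moss.
        moss is a leaf — visit moss.
      Visit aster.
    Visit kale.
  At lily: go right to rose.
    At rose: go left to iris.
      At iris: no left child.
      At iris: go right to ash.
        ash is a leaf — visit ash.
      Visit iris.
    At rose: go right to fern.
      At fern: no left child.
      At fern: go right to ivy.
        At ivy: no left child.
        At ivy: go right to pear.
          pear is a leaf — visit pear.
        Visit ivy.
      Visit fern.
    Visit rose.
  Visit lily.
At elm: no right child.
Visit elm.
Full post-order sequence: moss, aster, kale, ash, iris, pear, ivy, fern, rose, lily, elm.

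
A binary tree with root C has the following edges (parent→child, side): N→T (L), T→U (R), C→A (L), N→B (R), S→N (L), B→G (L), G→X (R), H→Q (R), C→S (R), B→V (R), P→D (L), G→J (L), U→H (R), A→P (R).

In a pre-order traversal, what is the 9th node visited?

H

Pre-order visits the node, then its left subtree, then its right subtree.
Visit C.
At C: go left to A.
  Visit A.
  At A: no left child.
  At A: go right to P.
    Visit P.
    At P: go left to D.
      D is a leaf — visit D.
    At P: no right child.
At C: go right to S.
  Visit S.
  At S: go left to N.
    Visit N.
    At N: go left to T.
      Visit T.
      At T: no left child.
      At T: go right to U.
        Visit U.
        At U: no left child.
        At U: go right to H.
          Visit H.
          At H: no left child.
          At H: go right to Q.
            Q is a leaf — visit Q.
    At N: go right to B.
      Visit B.
      At B: go left to G.
        Visit G.
        At G: go left to J.
          J is a leaf — visit J.
        At G: go right to X.
          X is a leaf — visit X.
      At B: go right to V.
        V is a leaf — visit V.
  At S: no right child.
Full pre-order sequence: C, A, P, D, S, N, T, U, H, Q, B, G, J, X, V.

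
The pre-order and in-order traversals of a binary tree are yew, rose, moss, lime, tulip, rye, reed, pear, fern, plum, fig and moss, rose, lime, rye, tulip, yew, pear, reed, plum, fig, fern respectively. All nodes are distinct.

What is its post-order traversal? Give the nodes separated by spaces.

The first element of pre-order is the root; it splits in-order into left and right subtrees.
Root yew: left subtree has 5 nodes {moss, rose, lime, rye, tulip}, right has 5 {pear, reed, plum, fig, fern}.
  Root rose: left subtree has 1 node {moss}, right has 3 {lime, rye, tulip}.
    Root lime: left subtree has 0 nodes { }, right has 2 {rye, tulip}.
      Root tulip: left subtree has 1 node {rye}, right has 0 { }.
  Root reed: left subtree has 1 node {pear}, right has 3 {plum, fig, fern}.
    Root fern: left subtree has 2 nodes {plum, fig}, right has 0 { }.
      Root plum: left subtree has 0 nodes { }, right has 1 {fig}.

moss rye tulip lime rose pear fig plum fern reed yew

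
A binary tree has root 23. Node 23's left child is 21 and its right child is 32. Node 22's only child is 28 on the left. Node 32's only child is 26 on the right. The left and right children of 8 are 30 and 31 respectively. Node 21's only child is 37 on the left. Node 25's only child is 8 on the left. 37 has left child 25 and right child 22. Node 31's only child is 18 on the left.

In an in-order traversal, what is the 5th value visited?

In-order visits the left subtree, then the node, then the right subtree.
At 23: go left to 21.
  At 21: go left to 37.
    At 37: go left to 25.
      At 25: go left to 8.
        At 8: go left to 30.
          30 is a leaf — visit 30.
        Visit 8.
        At 8: go right to 31.
          At 31: go left to 18.
            18 is a leaf — visit 18.
          Visit 31.
          At 31: no right child.
      Visit 25.
      At 25: no right child.
    Visit 37.
    At 37: go right to 22.
      At 22: go left to 28.
        28 is a leaf — visit 28.
      Visit 22.
      At 22: no right child.
  Visit 21.
  At 21: no right child.
Visit 23.
At 23: go right to 32.
  At 32: no left child.
  Visit 32.
  At 32: go right to 26.
    26 is a leaf — visit 26.
Full in-order sequence: 30, 8, 18, 31, 25, 37, 28, 22, 21, 23, 32, 26.

25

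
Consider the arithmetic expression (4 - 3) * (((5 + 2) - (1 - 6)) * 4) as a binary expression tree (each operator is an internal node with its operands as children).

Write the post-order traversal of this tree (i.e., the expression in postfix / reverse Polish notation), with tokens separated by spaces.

4 3 - 5 2 + 1 6 - - 4 * *

Post-order on an expression tree gives postfix notation: for each operator, emit left operand, right operand, then the operator.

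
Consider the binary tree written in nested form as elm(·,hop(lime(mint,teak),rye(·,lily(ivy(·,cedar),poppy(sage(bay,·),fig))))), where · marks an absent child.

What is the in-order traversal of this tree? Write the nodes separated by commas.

elm, mint, lime, teak, hop, rye, ivy, cedar, lily, bay, sage, poppy, fig

In-order visits the left subtree, then the node, then the right subtree.
At elm: no left child.
Visit elm.
At elm: go right to hop.
  At hop: go left to lime.
    At lime: go left to mint.
      mint is a leaf — visit mint.
    Visit lime.
    At lime: go right to teak.
      teak is a leaf — visit teak.
  Visit hop.
  At hop: go right to rye.
    At rye: no left child.
    Visit rye.
    At rye: go right to lily.
      At lily: go left to ivy.
        At ivy: no left child.
        Visit ivy.
        At ivy: go right to cedar.
          cedar is a leaf — visit cedar.
      Visit lily.
      At lily: go right to poppy.
        At poppy: go left to sage.
          At sage: go left to bay.
            bay is a leaf — visit bay.
          Visit sage.
          At sage: no right child.
        Visit poppy.
        At poppy: go right to fig.
          fig is a leaf — visit fig.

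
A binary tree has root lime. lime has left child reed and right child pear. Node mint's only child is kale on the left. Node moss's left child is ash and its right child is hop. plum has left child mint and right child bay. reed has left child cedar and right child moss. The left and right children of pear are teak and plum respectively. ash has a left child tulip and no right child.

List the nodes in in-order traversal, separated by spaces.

cedar reed tulip ash moss hop lime teak pear kale mint plum bay

In-order visits the left subtree, then the node, then the right subtree.
At lime: go left to reed.
  At reed: go left to cedar.
    cedar is a leaf — visit cedar.
  Visit reed.
  At reed: go right to moss.
    At moss: go left to ash.
      At ash: go left to tulip.
        tulip is a leaf — visit tulip.
      Visit ash.
      At ash: no right child.
    Visit moss.
    At moss: go right to hop.
      hop is a leaf — visit hop.
Visit lime.
At lime: go right to pear.
  At pear: go left to teak.
    teak is a leaf — visit teak.
  Visit pear.
  At pear: go right to plum.
    At plum: go left to mint.
      At mint: go left to kale.
        kale is a leaf — visit kale.
      Visit mint.
      At mint: no right child.
    Visit plum.
    At plum: go right to bay.
      bay is a leaf — visit bay.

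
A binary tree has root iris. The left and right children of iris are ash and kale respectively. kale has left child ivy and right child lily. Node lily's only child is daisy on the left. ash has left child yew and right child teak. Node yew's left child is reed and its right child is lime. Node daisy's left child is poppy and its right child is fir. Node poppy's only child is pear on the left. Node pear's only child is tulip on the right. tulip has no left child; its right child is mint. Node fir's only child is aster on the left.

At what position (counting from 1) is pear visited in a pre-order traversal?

12

Pre-order visits the node, then its left subtree, then its right subtree.
Visit iris.
At iris: go left to ash.
  Visit ash.
  At ash: go left to yew.
    Visit yew.
    At yew: go left to reed.
      reed is a leaf — visit reed.
    At yew: go right to lime.
      lime is a leaf — visit lime.
  At ash: go right to teak.
    teak is a leaf — visit teak.
At iris: go right to kale.
  Visit kale.
  At kale: go left to ivy.
    ivy is a leaf — visit ivy.
  At kale: go right to lily.
    Visit lily.
    At lily: go left to daisy.
      Visit daisy.
      At daisy: go left to poppy.
        Visit poppy.
        At poppy: go left to pear.
          Visit pear.
          At pear: no left child.
          At pear: go right to tulip.
            Visit tulip.
            At tulip: no left child.
            At tulip: go right to mint.
              mint is a leaf — visit mint.
        At poppy: no right child.
      At daisy: go right to fir.
        Visit fir.
        At fir: go left to aster.
          aster is a leaf — visit aster.
        At fir: no right child.
    At lily: no right child.
Full pre-order sequence: iris, ash, yew, reed, lime, teak, kale, ivy, lily, daisy, poppy, pear, tulip, mint, fir, aster.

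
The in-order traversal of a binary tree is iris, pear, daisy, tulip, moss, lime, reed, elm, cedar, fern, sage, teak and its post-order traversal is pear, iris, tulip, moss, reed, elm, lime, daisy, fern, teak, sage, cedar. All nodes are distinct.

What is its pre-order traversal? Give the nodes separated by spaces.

cedar daisy iris pear lime moss tulip elm reed sage fern teak

The last element of post-order is the root; it splits in-order into left and right subtrees.
Root cedar: left subtree has 8 nodes {iris, pear, daisy, tulip, moss, lime, reed, elm}, right has 3 {fern, sage, teak}.
  Root daisy: left subtree has 2 nodes {iris, pear}, right has 5 {tulip, moss, lime, reed, elm}.
    Root iris: left subtree has 0 nodes { }, right has 1 {pear}.
    Root lime: left subtree has 2 nodes {tulip, moss}, right has 2 {reed, elm}.
      Root moss: left subtree has 1 node {tulip}, right has 0 { }.
      Root elm: left subtree has 1 node {reed}, right has 0 { }.
  Root sage: left subtree has 1 node {fern}, right has 1 {teak}.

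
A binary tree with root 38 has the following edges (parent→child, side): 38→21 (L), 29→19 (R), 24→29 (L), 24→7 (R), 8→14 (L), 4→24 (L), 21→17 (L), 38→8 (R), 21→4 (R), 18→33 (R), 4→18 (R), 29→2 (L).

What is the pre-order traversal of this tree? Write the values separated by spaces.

Pre-order visits the node, then its left subtree, then its right subtree.
Visit 38.
At 38: go left to 21.
  Visit 21.
  At 21: go left to 17.
    17 is a leaf — visit 17.
  At 21: go right to 4.
    Visit 4.
    At 4: go left to 24.
      Visit 24.
      At 24: go left to 29.
        Visit 29.
        At 29: go left to 2.
          2 is a leaf — visit 2.
        At 29: go right to 19.
          19 is a leaf — visit 19.
      At 24: go right to 7.
        7 is a leaf — visit 7.
    At 4: go right to 18.
      Visit 18.
      At 18: no left child.
      At 18: go right to 33.
        33 is a leaf — visit 33.
At 38: go right to 8.
  Visit 8.
  At 8: go left to 14.
    14 is a leaf — visit 14.
  At 8: no right child.

38 21 17 4 24 29 2 19 7 18 33 8 14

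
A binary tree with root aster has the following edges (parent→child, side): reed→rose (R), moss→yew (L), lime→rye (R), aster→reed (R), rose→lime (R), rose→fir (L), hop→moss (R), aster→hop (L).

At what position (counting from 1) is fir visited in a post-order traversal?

Post-order visits the left subtree, then the right subtree, then the node.
At aster: go left to hop.
  At hop: no left child.
  At hop: go right to moss.
    At moss: go left to yew.
      yew is a leaf — visit yew.
    At moss: no right child.
    Visit moss.
  Visit hop.
At aster: go right to reed.
  At reed: no left child.
  At reed: go right to rose.
    At rose: go left to fir.
      fir is a leaf — visit fir.
    At rose: go right to lime.
      At lime: no left child.
      At lime: go right to rye.
        rye is a leaf — visit rye.
      Visit lime.
    Visit rose.
  Visit reed.
Visit aster.
Full post-order sequence: yew, moss, hop, fir, rye, lime, rose, reed, aster.

4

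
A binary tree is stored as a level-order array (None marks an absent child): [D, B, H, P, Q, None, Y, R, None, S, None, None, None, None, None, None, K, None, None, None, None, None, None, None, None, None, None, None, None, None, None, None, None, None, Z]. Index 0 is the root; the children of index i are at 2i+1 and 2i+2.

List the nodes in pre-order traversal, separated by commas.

D, B, P, R, K, Z, Q, S, H, Y

Pre-order visits the node, then its left subtree, then its right subtree.
Visit D.
At D: go left to B.
  Visit B.
  At B: go left to P.
    Visit P.
    At P: go left to R.
      Visit R.
      At R: no left child.
      At R: go right to K.
        Visit K.
        At K: no left child.
        At K: go right to Z.
          Z is a leaf — visit Z.
    At P: no right child.
  At B: go right to Q.
    Visit Q.
    At Q: go left to S.
      S is a leaf — visit S.
    At Q: no right child.
At D: go right to H.
  Visit H.
  At H: no left child.
  At H: go right to Y.
    Y is a leaf — visit Y.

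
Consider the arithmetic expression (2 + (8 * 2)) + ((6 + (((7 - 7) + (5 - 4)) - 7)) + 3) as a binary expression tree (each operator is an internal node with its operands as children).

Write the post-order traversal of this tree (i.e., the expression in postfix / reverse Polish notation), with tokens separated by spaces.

Post-order on an expression tree gives postfix notation: for each operator, emit left operand, right operand, then the operator.

2 8 2 * + 6 7 7 - 5 4 - + 7 - + 3 + +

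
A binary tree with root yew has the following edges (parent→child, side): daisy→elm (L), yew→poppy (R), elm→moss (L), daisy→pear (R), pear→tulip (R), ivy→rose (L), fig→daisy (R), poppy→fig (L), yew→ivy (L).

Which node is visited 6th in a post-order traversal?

pear

Post-order visits the left subtree, then the right subtree, then the node.
At yew: go left to ivy.
  At ivy: go left to rose.
    rose is a leaf — visit rose.
  At ivy: no right child.
  Visit ivy.
At yew: go right to poppy.
  At poppy: go left to fig.
    At fig: no left child.
    At fig: go right to daisy.
      At daisy: go left to elm.
        At elm: go left to moss.
          moss is a leaf — visit moss.
        At elm: no right child.
        Visit elm.
      At daisy: go right to pear.
        At pear: no left child.
        At pear: go right to tulip.
          tulip is a leaf — visit tulip.
        Visit pear.
      Visit daisy.
    Visit fig.
  At poppy: no right child.
  Visit poppy.
Visit yew.
Full post-order sequence: rose, ivy, moss, elm, tulip, pear, daisy, fig, poppy, yew.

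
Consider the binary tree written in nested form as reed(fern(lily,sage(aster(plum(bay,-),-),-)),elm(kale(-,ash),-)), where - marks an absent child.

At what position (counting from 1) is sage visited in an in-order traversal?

In-order visits the left subtree, then the node, then the right subtree.
At reed: go left to fern.
  At fern: go left to lily.
    lily is a leaf — visit lily.
  Visit fern.
  At fern: go right to sage.
    At sage: go left to aster.
      At aster: go left to plum.
        At plum: go left to bay.
          bay is a leaf — visit bay.
        Visit plum.
        At plum: no right child.
      Visit aster.
      At aster: no right child.
    Visit sage.
    At sage: no right child.
Visit reed.
At reed: go right to elm.
  At elm: go left to kale.
    At kale: no left child.
    Visit kale.
    At kale: go right to ash.
      ash is a leaf — visit ash.
  Visit elm.
  At elm: no right child.
Full in-order sequence: lily, fern, bay, plum, aster, sage, reed, kale, ash, elm.

6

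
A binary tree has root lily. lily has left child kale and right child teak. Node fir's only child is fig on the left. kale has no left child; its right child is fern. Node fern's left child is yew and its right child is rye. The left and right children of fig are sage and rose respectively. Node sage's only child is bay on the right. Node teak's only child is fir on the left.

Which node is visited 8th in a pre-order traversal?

fig

Pre-order visits the node, then its left subtree, then its right subtree.
Visit lily.
At lily: go left to kale.
  Visit kale.
  At kale: no left child.
  At kale: go right to fern.
    Visit fern.
    At fern: go left to yew.
      yew is a leaf — visit yew.
    At fern: go right to rye.
      rye is a leaf — visit rye.
At lily: go right to teak.
  Visit teak.
  At teak: go left to fir.
    Visit fir.
    At fir: go left to fig.
      Visit fig.
      At fig: go left to sage.
        Visit sage.
        At sage: no left child.
        At sage: go right to bay.
          bay is a leaf — visit bay.
      At fig: go right to rose.
        rose is a leaf — visit rose.
    At fir: no right child.
  At teak: no right child.
Full pre-order sequence: lily, kale, fern, yew, rye, teak, fir, fig, sage, bay, rose.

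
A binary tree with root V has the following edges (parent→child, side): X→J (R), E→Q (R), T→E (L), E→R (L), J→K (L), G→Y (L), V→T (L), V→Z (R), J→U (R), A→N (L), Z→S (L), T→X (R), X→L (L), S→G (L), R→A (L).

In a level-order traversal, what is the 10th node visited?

J

Level-order visits nodes level by level from the root, left to right within each level.
Level 0: V
Level 1: T, Z
Level 2: E, X, S
Level 3: R, Q, L, J, G
Level 4: A, K, U, Y
Level 5: N
Full level-order sequence: V, T, Z, E, X, S, R, Q, L, J, G, A, K, U, Y, N.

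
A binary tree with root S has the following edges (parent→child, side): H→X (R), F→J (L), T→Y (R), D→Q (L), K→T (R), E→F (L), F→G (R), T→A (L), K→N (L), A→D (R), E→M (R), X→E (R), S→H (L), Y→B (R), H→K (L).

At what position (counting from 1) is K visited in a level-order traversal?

Level-order visits nodes level by level from the root, left to right within each level.
Level 0: S
Level 1: H
Level 2: K, X
Level 3: N, T, E
Level 4: A, Y, F, M
Level 5: D, B, J, G
Level 6: Q
Full level-order sequence: S, H, K, X, N, T, E, A, Y, F, M, D, B, J, G, Q.

3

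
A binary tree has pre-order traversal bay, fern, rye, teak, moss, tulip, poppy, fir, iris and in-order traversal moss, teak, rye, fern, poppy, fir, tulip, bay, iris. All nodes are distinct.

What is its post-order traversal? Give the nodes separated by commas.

moss, teak, rye, fir, poppy, tulip, fern, iris, bay

The first element of pre-order is the root; it splits in-order into left and right subtrees.
Root bay: left subtree has 7 nodes {moss, teak, rye, fern, poppy, fir, tulip}, right has 1 {iris}.
  Root fern: left subtree has 3 nodes {moss, teak, rye}, right has 3 {poppy, fir, tulip}.
    Root rye: left subtree has 2 nodes {moss, teak}, right has 0 { }.
      Root teak: left subtree has 1 node {moss}, right has 0 { }.
    Root tulip: left subtree has 2 nodes {poppy, fir}, right has 0 { }.
      Root poppy: left subtree has 0 nodes { }, right has 1 {fir}.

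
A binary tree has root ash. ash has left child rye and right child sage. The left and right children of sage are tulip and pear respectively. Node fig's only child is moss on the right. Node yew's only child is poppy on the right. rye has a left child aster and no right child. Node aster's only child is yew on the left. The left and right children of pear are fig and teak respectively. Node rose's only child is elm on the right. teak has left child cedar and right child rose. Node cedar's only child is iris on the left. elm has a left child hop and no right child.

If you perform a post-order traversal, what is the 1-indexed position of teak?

Post-order visits the left subtree, then the right subtree, then the node.
At ash: go left to rye.
  At rye: go left to aster.
    At aster: go left to yew.
      At yew: no left child.
      At yew: go right to poppy.
        poppy is a leaf — visit poppy.
      Visit yew.
    At aster: no right child.
    Visit aster.
  At rye: no right child.
  Visit rye.
At ash: go right to sage.
  At sage: go left to tulip.
    tulip is a leaf — visit tulip.
  At sage: go right to pear.
    At pear: go left to fig.
      At fig: no left child.
      At fig: go right to moss.
        moss is a leaf — visit moss.
      Visit fig.
    At pear: go right to teak.
      At teak: go left to cedar.
        At cedar: go left to iris.
          iris is a leaf — visit iris.
        At cedar: no right child.
        Visit cedar.
      At teak: go right to rose.
        At rose: no left child.
        At rose: go right to elm.
          At elm: go left to hop.
            hop is a leaf — visit hop.
          At elm: no right child.
          Visit elm.
        Visit rose.
      Visit teak.
    Visit pear.
  Visit sage.
Visit ash.
Full post-order sequence: poppy, yew, aster, rye, tulip, moss, fig, iris, cedar, hop, elm, rose, teak, pear, sage, ash.

13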